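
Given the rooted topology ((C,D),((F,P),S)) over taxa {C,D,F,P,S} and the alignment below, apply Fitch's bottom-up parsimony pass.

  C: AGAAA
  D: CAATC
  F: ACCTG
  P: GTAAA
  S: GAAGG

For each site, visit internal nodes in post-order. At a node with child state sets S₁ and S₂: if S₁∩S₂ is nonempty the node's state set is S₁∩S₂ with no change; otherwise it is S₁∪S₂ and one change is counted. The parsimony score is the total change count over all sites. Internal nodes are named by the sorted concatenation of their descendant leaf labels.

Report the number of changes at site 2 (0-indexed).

1

site 0, node CD: C={A} ∪ D={C} → {A,C} (+1)
site 0, node FP: F={A} ∪ P={G} → {A,G} (+1)
site 0, node FPS: FP={A,G} ∩ S={G} → {G} (+0)
site 0, node CDFPS: CD={A,C} ∪ FPS={G} → {A,C,G} (+1)
site 1, node CD: C={G} ∪ D={A} → {A,G} (+1)
site 1, node FP: F={C} ∪ P={T} → {C,T} (+1)
site 1, node FPS: FP={C,T} ∪ S={A} → {A,C,T} (+1)
site 1, node CDFPS: CD={A,G} ∩ FPS={A,C,T} → {A} (+0)
site 2, node CD: C={A} ∩ D={A} → {A} (+0)
site 2, node FP: F={C} ∪ P={A} → {A,C} (+1)
site 2, node FPS: FP={A,C} ∩ S={A} → {A} (+0)
site 2, node CDFPS: CD={A} ∩ FPS={A} → {A} (+0)
site 3, node CD: C={A} ∪ D={T} → {A,T} (+1)
site 3, node FP: F={T} ∪ P={A} → {A,T} (+1)
site 3, node FPS: FP={A,T} ∪ S={G} → {A,G,T} (+1)
site 3, node CDFPS: CD={A,T} ∩ FPS={A,G,T} → {A,T} (+0)
site 4, node CD: C={A} ∪ D={C} → {A,C} (+1)
site 4, node FP: F={G} ∪ P={A} → {A,G} (+1)
site 4, node FPS: FP={A,G} ∩ S={G} → {G} (+0)
site 4, node CDFPS: CD={A,C} ∪ FPS={G} → {A,C,G} (+1)
per-site changes: [3, 3, 1, 3, 3]; total = 13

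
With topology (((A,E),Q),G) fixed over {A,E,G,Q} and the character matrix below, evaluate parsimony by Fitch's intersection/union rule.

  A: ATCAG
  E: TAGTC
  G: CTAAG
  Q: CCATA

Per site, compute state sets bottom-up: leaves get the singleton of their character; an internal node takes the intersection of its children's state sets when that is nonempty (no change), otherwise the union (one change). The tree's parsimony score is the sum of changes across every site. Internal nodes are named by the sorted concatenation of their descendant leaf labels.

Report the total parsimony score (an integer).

10

[col 0] AE: children A:{A}, E:{T} ∪→ {A,T}; cost 1
[col 0] AEQ: children AE:{A,T}, Q:{C} ∪→ {A,C,T}; cost 1
[col 0] AEGQ: children AEQ:{A,C,T}, G:{C} ∩→ {C}; cost 0
[col 1] AE: children A:{T}, E:{A} ∪→ {A,T}; cost 1
[col 1] AEQ: children AE:{A,T}, Q:{C} ∪→ {A,C,T}; cost 1
[col 1] AEGQ: children AEQ:{A,C,T}, G:{T} ∩→ {T}; cost 0
[col 2] AE: children A:{C}, E:{G} ∪→ {C,G}; cost 1
[col 2] AEQ: children AE:{C,G}, Q:{A} ∪→ {A,C,G}; cost 1
[col 2] AEGQ: children AEQ:{A,C,G}, G:{A} ∩→ {A}; cost 0
[col 3] AE: children A:{A}, E:{T} ∪→ {A,T}; cost 1
[col 3] AEQ: children AE:{A,T}, Q:{T} ∩→ {T}; cost 0
[col 3] AEGQ: children AEQ:{T}, G:{A} ∪→ {A,T}; cost 1
[col 4] AE: children A:{G}, E:{C} ∪→ {C,G}; cost 1
[col 4] AEQ: children AE:{C,G}, Q:{A} ∪→ {A,C,G}; cost 1
[col 4] AEGQ: children AEQ:{A,C,G}, G:{G} ∩→ {G}; cost 0
per-site changes: [2, 2, 2, 2, 2]; total = 10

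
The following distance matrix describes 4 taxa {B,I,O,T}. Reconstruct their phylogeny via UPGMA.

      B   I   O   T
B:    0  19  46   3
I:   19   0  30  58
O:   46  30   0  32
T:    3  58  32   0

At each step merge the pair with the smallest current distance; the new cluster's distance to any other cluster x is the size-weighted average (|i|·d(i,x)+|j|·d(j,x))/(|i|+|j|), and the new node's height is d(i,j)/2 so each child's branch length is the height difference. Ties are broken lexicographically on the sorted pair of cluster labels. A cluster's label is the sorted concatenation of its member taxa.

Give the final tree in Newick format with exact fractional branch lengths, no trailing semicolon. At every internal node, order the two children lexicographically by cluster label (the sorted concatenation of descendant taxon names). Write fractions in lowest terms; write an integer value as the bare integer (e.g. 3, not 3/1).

iteration 1: select B,T (d=3); attach at lengths (3/2, 3/2); label the merged cluster BT
  updated: d(BT,I)=77/2, d(BT,O)=39
iteration 2: select I,O (d=30); attach at lengths (15, 15); label the merged cluster IO
  updated: d(BT,IO)=155/4
iteration 3: select BT,IO (d=155/4); attach at lengths (143/8, 35/8); label the merged cluster BIOT
final tree: ((B:3/2,T:3/2):143/8,(I:15,O:15):35/8)
total length: 221/4

((B:3/2,T:3/2):143/8,(I:15,O:15):35/8)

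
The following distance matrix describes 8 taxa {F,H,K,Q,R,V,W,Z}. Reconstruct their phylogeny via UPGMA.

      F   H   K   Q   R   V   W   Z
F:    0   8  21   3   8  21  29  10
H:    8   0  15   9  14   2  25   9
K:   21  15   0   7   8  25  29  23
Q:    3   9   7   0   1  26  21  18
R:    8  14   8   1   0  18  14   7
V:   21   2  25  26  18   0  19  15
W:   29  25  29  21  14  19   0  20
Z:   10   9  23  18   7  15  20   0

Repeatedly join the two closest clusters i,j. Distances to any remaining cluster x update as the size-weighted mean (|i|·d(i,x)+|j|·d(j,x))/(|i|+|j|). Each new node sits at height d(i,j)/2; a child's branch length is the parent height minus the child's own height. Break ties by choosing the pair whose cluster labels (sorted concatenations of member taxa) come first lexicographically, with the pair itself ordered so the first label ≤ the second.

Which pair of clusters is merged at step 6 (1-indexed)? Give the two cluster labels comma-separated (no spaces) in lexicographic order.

FKQRZ,HV

step 1: merge (Q,R) at d=1; branch lengths Q→1/2, R→1/2; new cluster QR
  updated: d(F,QR)=11/2, d(H,QR)=23/2, d(K,QR)=15/2, d(QR,V)=22, d(QR,W)=35/2, d(QR,Z)=25/2
step 2: merge (H,V) at d=2; branch lengths H→1, V→1; new cluster HV
  updated: d(F,HV)=29/2, d(HV,K)=20, d(HV,QR)=67/4, d(HV,W)=22, d(HV,Z)=12
step 3: merge (F,QR) at d=11/2; branch lengths F→11/4, QR→9/4; new cluster FQR
  updated: d(FQR,HV)=16, d(FQR,K)=12, d(FQR,W)=64/3, d(FQR,Z)=35/3
step 4: merge (FQR,Z) at d=35/3; branch lengths FQR→37/12, Z→35/6; new cluster FQRZ
  updated: d(FQRZ,HV)=15, d(FQRZ,K)=59/4, d(FQRZ,W)=21
step 5: merge (FQRZ,K) at d=59/4; branch lengths FQRZ→37/24, K→59/8; new cluster FKQRZ
  updated: d(FKQRZ,HV)=16, d(FKQRZ,W)=113/5
step 6: merge (FKQRZ,HV) at d=16; branch lengths FKQRZ→5/8, HV→7; new cluster FHKQRVZ
  updated: d(FHKQRVZ,W)=157/7
step 7: merge (FHKQRVZ,W) at d=157/7; branch lengths FHKQRVZ→45/14, W→157/14; new cluster FHKQRVWZ
final tree: (((((F:11/4,(Q:1/2,R:1/2):9/4):37/12,Z:35/6):37/24,K:59/8):5/8,(H:1,V:1):7):45/14,W:157/14)
total length: 8045/168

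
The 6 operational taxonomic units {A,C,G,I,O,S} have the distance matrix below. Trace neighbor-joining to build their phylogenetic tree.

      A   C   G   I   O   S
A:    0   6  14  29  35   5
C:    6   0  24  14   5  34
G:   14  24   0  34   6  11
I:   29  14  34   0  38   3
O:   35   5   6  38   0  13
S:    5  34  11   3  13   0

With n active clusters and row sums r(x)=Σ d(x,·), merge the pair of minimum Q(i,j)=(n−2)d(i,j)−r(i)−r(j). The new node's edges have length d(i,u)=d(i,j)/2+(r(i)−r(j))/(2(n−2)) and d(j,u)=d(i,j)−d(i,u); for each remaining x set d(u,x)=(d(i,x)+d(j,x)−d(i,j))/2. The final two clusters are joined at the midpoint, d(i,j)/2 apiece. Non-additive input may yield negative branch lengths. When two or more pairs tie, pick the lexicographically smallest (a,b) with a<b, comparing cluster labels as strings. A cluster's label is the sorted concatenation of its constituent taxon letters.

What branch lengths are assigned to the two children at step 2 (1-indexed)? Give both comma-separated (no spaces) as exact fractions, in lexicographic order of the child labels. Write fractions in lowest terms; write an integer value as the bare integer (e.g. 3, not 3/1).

step 1: merge (I,S) at d=3, Q=-172; branch lengths I→8, S→-5; new cluster IS
  updated: d(A,IS)=31/2, d(C,IS)=45/2, d(G,IS)=21, d(IS,O)=24
step 2: merge (G,O) at d=6, Q=-117; branch lengths G→13/6, O→23/6; new cluster GO
  updated: d(A,GO)=43/2, d(C,GO)=23/2, d(GO,IS)=39/2
step 3: merge (A,C) at d=6, Q=-71; branch lengths A→15/4, C→9/4; new cluster AC
  updated: d(AC,GO)=27/2, d(AC,IS)=16
step 4: merge (AC,GO) at d=27/2, Q=-49; branch lengths AC→5, GO→17/2; new cluster ACGO
  updated: d(ACGO,IS)=11
step 5: merge (ACGO,IS) at d=11; branch lengths ACGO→11/2, IS→11/2; new cluster ACGIOS
final tree: (((A:15/4,C:9/4):5,(G:13/6,O:23/6):17/2):11/2,(I:8,S:-5):11/2)
total length: 79/2

13/6,23/6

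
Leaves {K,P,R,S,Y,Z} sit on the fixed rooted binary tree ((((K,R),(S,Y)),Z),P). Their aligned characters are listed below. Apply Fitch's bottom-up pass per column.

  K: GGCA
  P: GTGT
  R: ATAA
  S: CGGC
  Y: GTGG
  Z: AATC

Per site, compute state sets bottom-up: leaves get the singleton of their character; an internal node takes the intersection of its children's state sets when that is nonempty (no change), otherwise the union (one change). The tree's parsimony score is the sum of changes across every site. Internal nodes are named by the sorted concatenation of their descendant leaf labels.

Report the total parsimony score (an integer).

[col 0] KR: children K:{G}, R:{A} ∪→ {A,G}; cost 1
[col 0] SY: children S:{C}, Y:{G} ∪→ {C,G}; cost 1
[col 0] KRSY: children KR:{A,G}, SY:{C,G} ∩→ {G}; cost 0
[col 0] KRSYZ: children KRSY:{G}, Z:{A} ∪→ {A,G}; cost 1
[col 0] KPRSYZ: children KRSYZ:{A,G}, P:{G} ∩→ {G}; cost 0
[col 1] KR: children K:{G}, R:{T} ∪→ {G,T}; cost 1
[col 1] SY: children S:{G}, Y:{T} ∪→ {G,T}; cost 1
[col 1] KRSY: children KR:{G,T}, SY:{G,T} ∩→ {G,T}; cost 0
[col 1] KRSYZ: children KRSY:{G,T}, Z:{A} ∪→ {A,G,T}; cost 1
[col 1] KPRSYZ: children KRSYZ:{A,G,T}, P:{T} ∩→ {T}; cost 0
[col 2] KR: children K:{C}, R:{A} ∪→ {A,C}; cost 1
[col 2] SY: children S:{G}, Y:{G} ∩→ {G}; cost 0
[col 2] KRSY: children KR:{A,C}, SY:{G} ∪→ {A,C,G}; cost 1
[col 2] KRSYZ: children KRSY:{A,C,G}, Z:{T} ∪→ {A,C,G,T}; cost 1
[col 2] KPRSYZ: children KRSYZ:{A,C,G,T}, P:{G} ∩→ {G}; cost 0
[col 3] KR: children K:{A}, R:{A} ∩→ {A}; cost 0
[col 3] SY: children S:{C}, Y:{G} ∪→ {C,G}; cost 1
[col 3] KRSY: children KR:{A}, SY:{C,G} ∪→ {A,C,G}; cost 1
[col 3] KRSYZ: children KRSY:{A,C,G}, Z:{C} ∩→ {C}; cost 0
[col 3] KPRSYZ: children KRSYZ:{C}, P:{T} ∪→ {C,T}; cost 1
per-site changes: [3, 3, 3, 3]; total = 12

12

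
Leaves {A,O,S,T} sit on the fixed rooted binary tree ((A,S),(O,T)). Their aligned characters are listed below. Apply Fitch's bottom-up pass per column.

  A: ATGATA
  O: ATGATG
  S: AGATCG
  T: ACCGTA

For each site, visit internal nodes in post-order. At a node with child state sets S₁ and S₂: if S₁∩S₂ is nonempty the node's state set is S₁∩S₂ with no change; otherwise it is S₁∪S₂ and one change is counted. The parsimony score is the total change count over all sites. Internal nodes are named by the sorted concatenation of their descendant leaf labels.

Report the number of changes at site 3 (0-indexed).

2

site 0, node AS: A={A} ∩ S={A} → {A} (+0)
site 0, node OT: O={A} ∩ T={A} → {A} (+0)
site 0, node AOST: AS={A} ∩ OT={A} → {A} (+0)
site 1, node AS: A={T} ∪ S={G} → {G,T} (+1)
site 1, node OT: O={T} ∪ T={C} → {C,T} (+1)
site 1, node AOST: AS={G,T} ∩ OT={C,T} → {T} (+0)
site 2, node AS: A={G} ∪ S={A} → {A,G} (+1)
site 2, node OT: O={G} ∪ T={C} → {C,G} (+1)
site 2, node AOST: AS={A,G} ∩ OT={C,G} → {G} (+0)
site 3, node AS: A={A} ∪ S={T} → {A,T} (+1)
site 3, node OT: O={A} ∪ T={G} → {A,G} (+1)
site 3, node AOST: AS={A,T} ∩ OT={A,G} → {A} (+0)
site 4, node AS: A={T} ∪ S={C} → {C,T} (+1)
site 4, node OT: O={T} ∩ T={T} → {T} (+0)
site 4, node AOST: AS={C,T} ∩ OT={T} → {T} (+0)
site 5, node AS: A={A} ∪ S={G} → {A,G} (+1)
site 5, node OT: O={G} ∪ T={A} → {A,G} (+1)
site 5, node AOST: AS={A,G} ∩ OT={A,G} → {A,G} (+0)
per-site changes: [0, 2, 2, 2, 1, 2]; total = 9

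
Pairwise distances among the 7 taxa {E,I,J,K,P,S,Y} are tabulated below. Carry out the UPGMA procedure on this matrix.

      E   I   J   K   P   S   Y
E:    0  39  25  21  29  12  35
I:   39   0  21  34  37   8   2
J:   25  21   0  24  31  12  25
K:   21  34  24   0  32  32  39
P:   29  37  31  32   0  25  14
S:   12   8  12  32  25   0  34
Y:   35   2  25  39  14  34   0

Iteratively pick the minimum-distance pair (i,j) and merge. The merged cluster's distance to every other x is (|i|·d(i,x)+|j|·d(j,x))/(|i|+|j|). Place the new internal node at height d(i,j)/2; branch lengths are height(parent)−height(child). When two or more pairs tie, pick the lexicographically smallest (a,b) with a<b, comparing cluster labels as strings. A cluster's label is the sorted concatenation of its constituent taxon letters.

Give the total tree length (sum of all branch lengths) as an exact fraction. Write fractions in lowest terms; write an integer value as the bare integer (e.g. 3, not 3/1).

427/6

iteration 1: select I,Y (d=2); attach at lengths (1, 1); label the merged cluster IY
  updated: d(E,IY)=37, d(IY,J)=23, d(IY,K)=73/2, d(IY,P)=51/2, d(IY,S)=21
iteration 2: select E,S (d=12); attach at lengths (6, 6); label the merged cluster ES
  updated: d(ES,IY)=29, d(ES,J)=37/2, d(ES,K)=53/2, d(ES,P)=27
iteration 3: select ES,J (d=37/2); attach at lengths (13/4, 37/4); label the merged cluster EJS
  updated: d(EJS,IY)=27, d(EJS,K)=77/3, d(EJS,P)=85/3
iteration 4: select IY,P (d=51/2); attach at lengths (47/4, 51/4); label the merged cluster IPY
  updated: d(EJS,IPY)=247/9, d(IPY,K)=35
iteration 5: select EJS,K (d=77/3); attach at lengths (43/12, 77/6); label the merged cluster EJKS
  updated: d(EJKS,IPY)=88/3
iteration 6: select EJKS,IPY (d=88/3); attach at lengths (11/6, 23/12); label the merged cluster EIJKPSY
final tree: ((((E:6,S:6):13/4,J:37/4):43/12,K:77/6):11/6,((I:1,Y:1):47/4,P:51/4):23/12)
total length: 427/6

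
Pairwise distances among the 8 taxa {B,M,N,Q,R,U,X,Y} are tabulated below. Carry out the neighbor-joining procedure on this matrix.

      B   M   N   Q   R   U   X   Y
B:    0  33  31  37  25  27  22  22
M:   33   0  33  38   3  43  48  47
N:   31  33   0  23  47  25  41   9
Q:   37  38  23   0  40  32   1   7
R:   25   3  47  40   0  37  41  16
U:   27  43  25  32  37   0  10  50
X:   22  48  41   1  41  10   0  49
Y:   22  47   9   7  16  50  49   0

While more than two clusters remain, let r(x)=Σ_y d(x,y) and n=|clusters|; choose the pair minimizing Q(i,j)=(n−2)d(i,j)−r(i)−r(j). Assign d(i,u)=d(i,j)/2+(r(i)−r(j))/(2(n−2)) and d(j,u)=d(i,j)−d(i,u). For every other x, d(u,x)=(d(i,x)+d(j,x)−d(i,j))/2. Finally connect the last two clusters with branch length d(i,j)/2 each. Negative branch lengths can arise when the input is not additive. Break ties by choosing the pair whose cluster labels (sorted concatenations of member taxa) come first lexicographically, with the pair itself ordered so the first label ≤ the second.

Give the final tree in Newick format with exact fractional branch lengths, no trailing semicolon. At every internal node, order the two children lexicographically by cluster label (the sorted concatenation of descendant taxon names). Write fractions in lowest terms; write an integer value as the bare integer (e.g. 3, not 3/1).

(((B:289/32,(M:9/2,R:-3/2):591/32):47/32,(N:65/16,Y:79/16):341/32):259/64,((Q:-47/20,X:67/20):227/24,U:265/24):259/64)

1. join M+R (d=3, Q=-436) ⇒ MR; edges |M|=9/2, |R|=-3/2
  updated: d(B,MR)=55/2, d(MR,N)=77/2, d(MR,Q)=75/2, d(MR,U)=77/2, d(MR,X)=43, d(MR,Y)=30
2. join Q+X (d=1, Q=-597/2) ⇒ QX; edges |Q|=-47/20, |X|=67/20
  updated: d(B,QX)=29, d(MR,QX)=159/4, d(N,QX)=63/2, d(QX,U)=41/2, d(QX,Y)=55/2
3. join N+Y (d=9, Q=-475/2) ⇒ NY; edges |N|=65/16, |Y|=79/16
  updated: d(B,NY)=22, d(MR,NY)=119/4, d(NY,QX)=25, d(NY,U)=33
4. join QX+U (d=41/2, Q=-687/4) ⇒ QUX; edges |QX|=227/24, |U|=265/24
  updated: d(B,QUX)=71/4, d(MR,QUX)=231/8, d(NY,QUX)=75/4
5. join B+MR (d=55/2, Q=-787/8) ⇒ BMR; edges |B|=289/32, |MR|=591/32
  updated: d(BMR,NY)=97/8, d(BMR,QUX)=153/16
6. join BMR+NY (d=97/8, Q=-647/16) ⇒ BMNRY; edges |BMR|=47/32, |NY|=341/32
  updated: d(BMNRY,QUX)=259/32
7. join BMNRY+QUX (d=259/32) ⇒ BMNQRUXY; edges |BMNRY|=259/64, |QUX|=259/64
final tree: (((B:289/32,(M:9/2,R:-3/2):591/32):47/32,(N:65/16,Y:79/16):341/32):259/64,((Q:-47/20,X:67/20):227/24,U:265/24):259/64)
total length: 2599/32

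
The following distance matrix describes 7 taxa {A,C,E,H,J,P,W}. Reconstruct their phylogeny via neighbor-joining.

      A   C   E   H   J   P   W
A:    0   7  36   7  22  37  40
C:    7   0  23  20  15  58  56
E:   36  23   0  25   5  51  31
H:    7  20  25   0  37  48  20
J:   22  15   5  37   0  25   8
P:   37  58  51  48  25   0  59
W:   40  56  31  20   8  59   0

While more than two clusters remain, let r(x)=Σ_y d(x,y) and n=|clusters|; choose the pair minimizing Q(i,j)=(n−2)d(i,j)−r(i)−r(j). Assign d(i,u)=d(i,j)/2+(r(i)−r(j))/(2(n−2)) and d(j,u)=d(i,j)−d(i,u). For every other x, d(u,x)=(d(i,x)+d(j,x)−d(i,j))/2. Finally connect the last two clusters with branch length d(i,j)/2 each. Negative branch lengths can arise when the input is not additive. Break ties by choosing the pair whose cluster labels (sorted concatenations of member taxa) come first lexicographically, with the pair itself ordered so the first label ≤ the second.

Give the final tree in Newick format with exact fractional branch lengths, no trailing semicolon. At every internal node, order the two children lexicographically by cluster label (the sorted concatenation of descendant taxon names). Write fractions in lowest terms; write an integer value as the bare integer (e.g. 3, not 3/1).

((((((A:1/2,C:13/2):79/16,H:81/16):227/24,P:757/24):157/32,E:331/32):117/32,J:-241/32):497/64,W:497/64)

step 1: merge (A,C) at d=7, Q=-293; branch lengths A→1/2, C→13/2; new cluster AC
  updated: d(AC,E)=26, d(AC,H)=10, d(AC,J)=15, d(AC,P)=44, d(AC,W)=89/2
step 2: merge (AC,H) at d=10, Q=-479/2; branch lengths AC→79/16, H→81/16; new cluster ACH
  updated: d(ACH,E)=41/2, d(ACH,J)=21, d(ACH,P)=41, d(ACH,W)=109/4
step 3: merge (ACH,P) at d=41, Q=-651/4; branch lengths ACH→227/24, P→757/24; new cluster ACHP
  updated: d(ACHP,E)=61/4, d(ACHP,J)=5/2, d(ACHP,W)=181/8
step 4: merge (ACHP,E) at d=61/4, Q=-489/8; branch lengths ACHP→157/32, E→331/32; new cluster ACEHP
  updated: d(ACEHP,J)=-31/8, d(ACEHP,W)=307/16
step 5: merge (ACEHP,J) at d=-31/8, Q=-373/16; branch lengths ACEHP→117/32, J→-241/32; new cluster ACEHJP
  updated: d(ACEHJP,W)=497/32
step 6: merge (ACEHJP,W) at d=497/32; branch lengths ACEHJP→497/64, W→497/64; new cluster ACEHJPW
final tree: ((((((A:1/2,C:13/2):79/16,H:81/16):227/24,P:757/24):157/32,E:331/32):117/32,J:-241/32):497/64,W:497/64)
total length: 2717/32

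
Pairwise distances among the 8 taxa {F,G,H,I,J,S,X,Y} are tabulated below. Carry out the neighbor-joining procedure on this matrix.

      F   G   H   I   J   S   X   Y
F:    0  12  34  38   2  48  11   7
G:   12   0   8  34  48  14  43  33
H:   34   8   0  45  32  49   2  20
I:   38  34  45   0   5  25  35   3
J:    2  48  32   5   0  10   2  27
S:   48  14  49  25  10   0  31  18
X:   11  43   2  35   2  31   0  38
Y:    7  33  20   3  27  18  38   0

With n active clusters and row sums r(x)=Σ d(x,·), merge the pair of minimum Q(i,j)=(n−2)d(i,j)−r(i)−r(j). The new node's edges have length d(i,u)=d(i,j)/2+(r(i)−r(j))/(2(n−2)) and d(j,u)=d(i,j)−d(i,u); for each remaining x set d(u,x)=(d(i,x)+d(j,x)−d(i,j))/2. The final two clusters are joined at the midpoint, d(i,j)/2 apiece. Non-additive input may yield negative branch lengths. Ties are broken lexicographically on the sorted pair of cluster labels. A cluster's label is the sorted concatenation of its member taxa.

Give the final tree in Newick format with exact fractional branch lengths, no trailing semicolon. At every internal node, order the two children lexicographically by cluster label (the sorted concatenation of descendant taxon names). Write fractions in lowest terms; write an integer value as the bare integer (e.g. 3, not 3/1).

1. join H+X (d=2, Q=-340) ⇒ HX; edges |H|=10/3, |X|=-4/3
  updated: d(F,HX)=43/2, d(G,HX)=49/2, d(HX,I)=39, d(HX,J)=16, d(HX,S)=39, d(HX,Y)=28
2. join G+S (d=14, Q=-499/2) ⇒ GS; edges |G|=163/20, |S|=117/20
  updated: d(F,GS)=23, d(GS,HX)=99/4, d(GS,I)=45/2, d(GS,J)=22, d(GS,Y)=37/2
3. join I+Y (d=3, Q=-179) ⇒ IY; edges |I|=9/2, |Y|=-3/2
  updated: d(F,IY)=21, d(GS,IY)=19, d(HX,IY)=32, d(IY,J)=29/2
4. join GS+IY (d=19, Q=-473/4) ⇒ GISY; edges |GS|=79/8, |IY|=73/8
  updated: d(F,GISY)=25/2, d(GISY,HX)=151/8, d(GISY,J)=35/4
5. join F+J (d=2, Q=-235/4) ⇒ FJ; edges |F|=53/16, |J|=-21/16
  updated: d(FJ,GISY)=77/8, d(FJ,HX)=71/4
6. join FJ+GISY (d=77/8, Q=-185/4) ⇒ FGIJSY; edges |FJ|=17/4, |GISY|=43/8
  updated: d(FGIJSY,HX)=27/2
7. join FGIJSY+HX (d=27/2) ⇒ FGHIJSXY; edges |FGIJSY|=27/4, |HX|=27/4
final tree: (((F:53/16,J:-21/16):17/4,((G:163/20,S:117/20):79/8,(I:9/2,Y:-3/2):73/8):43/8):27/4,(H:10/3,X:-4/3):27/4)
total length: 505/8

(((F:53/16,J:-21/16):17/4,((G:163/20,S:117/20):79/8,(I:9/2,Y:-3/2):73/8):43/8):27/4,(H:10/3,X:-4/3):27/4)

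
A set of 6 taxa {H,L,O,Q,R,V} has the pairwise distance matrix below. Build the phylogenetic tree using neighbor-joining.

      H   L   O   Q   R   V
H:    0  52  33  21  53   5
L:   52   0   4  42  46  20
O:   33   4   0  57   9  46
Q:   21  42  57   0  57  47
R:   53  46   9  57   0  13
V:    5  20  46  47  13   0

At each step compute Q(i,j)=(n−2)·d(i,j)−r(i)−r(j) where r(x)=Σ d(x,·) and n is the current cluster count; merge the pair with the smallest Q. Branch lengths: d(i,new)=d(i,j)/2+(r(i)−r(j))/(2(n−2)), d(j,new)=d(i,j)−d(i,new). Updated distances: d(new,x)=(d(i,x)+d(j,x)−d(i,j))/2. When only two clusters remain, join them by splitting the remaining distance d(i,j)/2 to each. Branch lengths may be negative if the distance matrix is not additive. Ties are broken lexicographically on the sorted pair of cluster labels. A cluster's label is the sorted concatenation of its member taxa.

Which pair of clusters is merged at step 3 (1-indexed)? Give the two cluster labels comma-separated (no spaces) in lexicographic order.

HQ,V

1. join H+Q (d=21, Q=-304) ⇒ HQ; edges |H|=3, |Q|=18
  updated: d(HQ,L)=73/2, d(HQ,O)=69/2, d(HQ,R)=89/2, d(HQ,V)=31/2
2. join L+O (d=4, Q=-188) ⇒ LO; edges |L|=25/6, |O|=-1/6
  updated: d(HQ,LO)=67/2, d(LO,R)=51/2, d(LO,V)=31
3. join HQ+V (d=31/2, Q=-122) ⇒ HQV; edges |HQ|=65/4, |V|=-3/4
  updated: d(HQV,LO)=49/2, d(HQV,R)=21
4. join HQV+LO (d=49/2, Q=-71) ⇒ HLOQV; edges |HQV|=10, |LO|=29/2
  updated: d(HLOQV,R)=11
5. join HLOQV+R (d=11) ⇒ HLOQRV; edges |HLOQV|=11/2, |R|=11/2
final tree: ((((H:3,Q:18):65/4,V:-3/4):10,(L:25/6,O:-1/6):29/2):11/2,R:11/2)
total length: 76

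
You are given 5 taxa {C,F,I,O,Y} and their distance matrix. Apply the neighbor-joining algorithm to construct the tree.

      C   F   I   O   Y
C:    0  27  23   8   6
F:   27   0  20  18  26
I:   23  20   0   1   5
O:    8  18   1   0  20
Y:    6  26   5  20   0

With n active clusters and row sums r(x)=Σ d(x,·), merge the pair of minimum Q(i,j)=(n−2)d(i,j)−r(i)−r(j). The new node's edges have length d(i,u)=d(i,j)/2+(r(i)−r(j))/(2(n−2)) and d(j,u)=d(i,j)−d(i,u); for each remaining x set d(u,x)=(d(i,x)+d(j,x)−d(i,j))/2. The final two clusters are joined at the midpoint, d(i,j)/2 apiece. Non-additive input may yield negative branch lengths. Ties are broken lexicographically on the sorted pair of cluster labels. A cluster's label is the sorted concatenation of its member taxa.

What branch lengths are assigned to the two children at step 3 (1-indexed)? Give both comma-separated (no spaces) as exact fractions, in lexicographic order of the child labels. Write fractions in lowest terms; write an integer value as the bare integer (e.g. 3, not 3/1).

11/4,1

iteration 1: select C,Y (d=6, Q=-103); attach at lengths (25/6, 11/6); label the merged cluster CY
  updated: d(CY,F)=47/2, d(CY,I)=11, d(CY,O)=11
iteration 2: select CY,F (d=47/2, Q=-60); attach at lengths (31/4, 63/4); label the merged cluster CFY
  updated: d(CFY,I)=15/4, d(CFY,O)=11/4
iteration 3: select CFY,I (d=15/4, Q=-15/2); attach at lengths (11/4, 1); label the merged cluster CFIY
  updated: d(CFIY,O)=0
iteration 4: select CFIY,O (d=0); attach at lengths (0, 0); label the merged cluster CFIOY
final tree: ((((C:25/6,Y:11/6):31/4,F:63/4):11/4,I:1):0,O:0)
total length: 133/4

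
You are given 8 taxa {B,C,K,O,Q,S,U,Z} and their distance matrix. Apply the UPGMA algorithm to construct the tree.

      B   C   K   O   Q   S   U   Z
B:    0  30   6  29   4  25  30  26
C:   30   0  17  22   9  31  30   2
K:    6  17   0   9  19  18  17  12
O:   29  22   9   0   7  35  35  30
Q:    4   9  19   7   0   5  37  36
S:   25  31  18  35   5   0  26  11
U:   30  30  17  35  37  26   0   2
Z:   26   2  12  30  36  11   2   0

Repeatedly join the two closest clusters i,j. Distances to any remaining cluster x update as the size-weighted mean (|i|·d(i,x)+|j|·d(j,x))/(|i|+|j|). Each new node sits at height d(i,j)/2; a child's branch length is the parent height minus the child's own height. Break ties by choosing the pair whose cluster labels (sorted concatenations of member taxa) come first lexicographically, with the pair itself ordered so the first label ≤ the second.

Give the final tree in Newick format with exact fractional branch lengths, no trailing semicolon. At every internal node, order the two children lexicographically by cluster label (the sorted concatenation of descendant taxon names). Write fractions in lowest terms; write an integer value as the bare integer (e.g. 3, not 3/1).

((((B:2,Q:2):11/2,S:15/2):2,(K:9/2,O:9/2):5):14/5,((C:1,Z:1):7,U:8):43/10)

1. join C+Z (d=2) ⇒ CZ; edges |C|=1, |Z|=1
  updated: d(B,CZ)=28, d(CZ,K)=29/2, d(CZ,O)=26, d(CZ,Q)=45/2, d(CZ,S)=21, d(CZ,U)=16
2. join B+Q (d=4) ⇒ BQ; edges |B|=2, |Q|=2
  updated: d(BQ,CZ)=101/4, d(BQ,K)=25/2, d(BQ,O)=18, d(BQ,S)=15, d(BQ,U)=67/2
3. join K+O (d=9) ⇒ KO; edges |K|=9/2, |O|=9/2
  updated: d(BQ,KO)=61/4, d(CZ,KO)=81/4, d(KO,S)=53/2, d(KO,U)=26
4. join BQ+S (d=15) ⇒ BQS; edges |BQ|=11/2, |S|=15/2
  updated: d(BQS,CZ)=143/6, d(BQS,KO)=19, d(BQS,U)=31
5. join CZ+U (d=16) ⇒ CUZ; edges |CZ|=7, |U|=8
  updated: d(BQS,CUZ)=236/9, d(CUZ,KO)=133/6
6. join BQS+KO (d=19) ⇒ BKOQS; edges |BQS|=2, |KO|=5
  updated: d(BKOQS,CUZ)=123/5
7. join BKOQS+CUZ (d=123/5) ⇒ BCKOQSUZ; edges |BKOQS|=14/5, |CUZ|=43/10
final tree: ((((B:2,Q:2):11/2,S:15/2):2,(K:9/2,O:9/2):5):14/5,((C:1,Z:1):7,U:8):43/10)
total length: 571/10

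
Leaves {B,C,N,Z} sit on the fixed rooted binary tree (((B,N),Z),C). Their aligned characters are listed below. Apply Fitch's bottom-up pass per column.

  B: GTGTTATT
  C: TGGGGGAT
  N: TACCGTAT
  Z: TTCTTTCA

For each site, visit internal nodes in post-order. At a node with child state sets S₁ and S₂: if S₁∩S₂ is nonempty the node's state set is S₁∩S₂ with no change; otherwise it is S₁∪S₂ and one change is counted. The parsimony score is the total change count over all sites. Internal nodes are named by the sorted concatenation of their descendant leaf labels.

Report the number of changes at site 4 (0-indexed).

2

[col 0] BN: children B:{G}, N:{T} ∪→ {G,T}; cost 1
[col 0] BNZ: children BN:{G,T}, Z:{T} ∩→ {T}; cost 0
[col 0] BCNZ: children BNZ:{T}, C:{T} ∩→ {T}; cost 0
[col 1] BN: children B:{T}, N:{A} ∪→ {A,T}; cost 1
[col 1] BNZ: children BN:{A,T}, Z:{T} ∩→ {T}; cost 0
[col 1] BCNZ: children BNZ:{T}, C:{G} ∪→ {G,T}; cost 1
[col 2] BN: children B:{G}, N:{C} ∪→ {C,G}; cost 1
[col 2] BNZ: children BN:{C,G}, Z:{C} ∩→ {C}; cost 0
[col 2] BCNZ: children BNZ:{C}, C:{G} ∪→ {C,G}; cost 1
[col 3] BN: children B:{T}, N:{C} ∪→ {C,T}; cost 1
[col 3] BNZ: children BN:{C,T}, Z:{T} ∩→ {T}; cost 0
[col 3] BCNZ: children BNZ:{T}, C:{G} ∪→ {G,T}; cost 1
[col 4] BN: children B:{T}, N:{G} ∪→ {G,T}; cost 1
[col 4] BNZ: children BN:{G,T}, Z:{T} ∩→ {T}; cost 0
[col 4] BCNZ: children BNZ:{T}, C:{G} ∪→ {G,T}; cost 1
[col 5] BN: children B:{A}, N:{T} ∪→ {A,T}; cost 1
[col 5] BNZ: children BN:{A,T}, Z:{T} ∩→ {T}; cost 0
[col 5] BCNZ: children BNZ:{T}, C:{G} ∪→ {G,T}; cost 1
[col 6] BN: children B:{T}, N:{A} ∪→ {A,T}; cost 1
[col 6] BNZ: children BN:{A,T}, Z:{C} ∪→ {A,C,T}; cost 1
[col 6] BCNZ: children BNZ:{A,C,T}, C:{A} ∩→ {A}; cost 0
[col 7] BN: children B:{T}, N:{T} ∩→ {T}; cost 0
[col 7] BNZ: children BN:{T}, Z:{A} ∪→ {A,T}; cost 1
[col 7] BCNZ: children BNZ:{A,T}, C:{T} ∩→ {T}; cost 0
per-site changes: [1, 2, 2, 2, 2, 2, 2, 1]; total = 14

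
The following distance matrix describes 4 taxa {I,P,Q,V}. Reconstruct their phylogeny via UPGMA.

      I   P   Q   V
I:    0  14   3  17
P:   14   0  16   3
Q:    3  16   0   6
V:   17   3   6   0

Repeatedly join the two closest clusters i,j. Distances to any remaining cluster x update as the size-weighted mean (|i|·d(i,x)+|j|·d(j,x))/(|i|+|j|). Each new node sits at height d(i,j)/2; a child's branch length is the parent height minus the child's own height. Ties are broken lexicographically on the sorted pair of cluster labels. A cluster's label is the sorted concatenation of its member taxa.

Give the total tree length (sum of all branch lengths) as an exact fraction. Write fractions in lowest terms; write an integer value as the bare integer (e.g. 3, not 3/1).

iteration 1: select I,Q (d=3); attach at lengths (3/2, 3/2); label the merged cluster IQ
  updated: d(IQ,P)=15, d(IQ,V)=23/2
iteration 2: select P,V (d=3); attach at lengths (3/2, 3/2); label the merged cluster PV
  updated: d(IQ,PV)=53/4
iteration 3: select IQ,PV (d=53/4); attach at lengths (41/8, 41/8); label the merged cluster IPQV
final tree: ((I:3/2,Q:3/2):41/8,(P:3/2,V:3/2):41/8)
total length: 65/4

65/4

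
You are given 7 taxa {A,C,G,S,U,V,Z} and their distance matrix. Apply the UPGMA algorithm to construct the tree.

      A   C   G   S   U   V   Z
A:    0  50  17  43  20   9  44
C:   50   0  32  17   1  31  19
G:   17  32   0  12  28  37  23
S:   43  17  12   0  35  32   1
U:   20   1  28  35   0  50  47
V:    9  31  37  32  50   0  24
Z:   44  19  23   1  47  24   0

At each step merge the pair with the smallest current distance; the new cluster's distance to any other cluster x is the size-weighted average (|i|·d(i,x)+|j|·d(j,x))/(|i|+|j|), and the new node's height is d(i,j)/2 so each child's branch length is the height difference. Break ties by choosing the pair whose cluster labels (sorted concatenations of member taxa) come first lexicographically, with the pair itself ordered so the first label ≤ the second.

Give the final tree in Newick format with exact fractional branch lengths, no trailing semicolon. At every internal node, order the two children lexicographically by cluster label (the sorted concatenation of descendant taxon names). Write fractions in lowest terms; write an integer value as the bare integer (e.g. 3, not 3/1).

((A:9/2,V:9/2):129/10,((C:1/2,U:1/2):43/3,(G:35/4,(S:1/2,Z:1/2):33/4):73/12):77/30)

step 1: merge (C,U) at d=1; branch lengths C→1/2, U→1/2; new cluster CU
  updated: d(A,CU)=35, d(CU,G)=30, d(CU,S)=26, d(CU,V)=81/2, d(CU,Z)=33
step 2: merge (S,Z) at d=1; branch lengths S→1/2, Z→1/2; new cluster SZ
  updated: d(A,SZ)=87/2, d(CU,SZ)=59/2, d(G,SZ)=35/2, d(SZ,V)=28
step 3: merge (A,V) at d=9; branch lengths A→9/2, V→9/2; new cluster AV
  updated: d(AV,CU)=151/4, d(AV,G)=27, d(AV,SZ)=143/4
step 4: merge (G,SZ) at d=35/2; branch lengths G→35/4, SZ→33/4; new cluster GSZ
  updated: d(AV,GSZ)=197/6, d(CU,GSZ)=89/3
step 5: merge (CU,GSZ) at d=89/3; branch lengths CU→43/3, GSZ→73/12; new cluster CGSUZ
  updated: d(AV,CGSUZ)=174/5
step 6: merge (AV,CGSUZ) at d=174/5; branch lengths AV→129/10, CGSUZ→77/30; new cluster ACGSUVZ
final tree: ((A:9/2,V:9/2):129/10,((C:1/2,U:1/2):43/3,(G:35/4,(S:1/2,Z:1/2):33/4):73/12):77/30)
total length: 3833/60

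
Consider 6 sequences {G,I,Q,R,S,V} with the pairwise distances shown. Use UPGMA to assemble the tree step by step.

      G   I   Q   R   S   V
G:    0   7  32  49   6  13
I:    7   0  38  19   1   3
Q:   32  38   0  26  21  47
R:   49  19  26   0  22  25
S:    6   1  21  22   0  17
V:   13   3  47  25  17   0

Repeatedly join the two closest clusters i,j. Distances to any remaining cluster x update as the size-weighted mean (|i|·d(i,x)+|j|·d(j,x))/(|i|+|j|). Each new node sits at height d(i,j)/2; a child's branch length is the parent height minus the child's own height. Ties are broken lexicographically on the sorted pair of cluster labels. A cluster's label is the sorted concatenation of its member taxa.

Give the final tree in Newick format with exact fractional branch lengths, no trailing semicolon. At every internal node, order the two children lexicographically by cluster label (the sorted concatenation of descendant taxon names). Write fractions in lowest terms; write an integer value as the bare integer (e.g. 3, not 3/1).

1. join I+S (d=1) ⇒ IS; edges |I|=1/2, |S|=1/2
  updated: d(G,IS)=13/2, d(IS,Q)=59/2, d(IS,R)=41/2, d(IS,V)=10
2. join G+IS (d=13/2) ⇒ GIS; edges |G|=13/4, |IS|=11/4
  updated: d(GIS,Q)=91/3, d(GIS,R)=30, d(GIS,V)=11
3. join GIS+V (d=11) ⇒ GISV; edges |GIS|=9/4, |V|=11/2
  updated: d(GISV,Q)=69/2, d(GISV,R)=115/4
4. join Q+R (d=26) ⇒ QR; edges |Q|=13, |R|=13
  updated: d(GISV,QR)=253/8
5. join GISV+QR (d=253/8) ⇒ GIQRSV; edges |GISV|=165/16, |QR|=45/16
final tree: (((G:13/4,(I:1/2,S:1/2):11/4):9/4,V:11/2):165/16,(Q:13,R:13):45/16)
total length: 431/8

(((G:13/4,(I:1/2,S:1/2):11/4):9/4,V:11/2):165/16,(Q:13,R:13):45/16)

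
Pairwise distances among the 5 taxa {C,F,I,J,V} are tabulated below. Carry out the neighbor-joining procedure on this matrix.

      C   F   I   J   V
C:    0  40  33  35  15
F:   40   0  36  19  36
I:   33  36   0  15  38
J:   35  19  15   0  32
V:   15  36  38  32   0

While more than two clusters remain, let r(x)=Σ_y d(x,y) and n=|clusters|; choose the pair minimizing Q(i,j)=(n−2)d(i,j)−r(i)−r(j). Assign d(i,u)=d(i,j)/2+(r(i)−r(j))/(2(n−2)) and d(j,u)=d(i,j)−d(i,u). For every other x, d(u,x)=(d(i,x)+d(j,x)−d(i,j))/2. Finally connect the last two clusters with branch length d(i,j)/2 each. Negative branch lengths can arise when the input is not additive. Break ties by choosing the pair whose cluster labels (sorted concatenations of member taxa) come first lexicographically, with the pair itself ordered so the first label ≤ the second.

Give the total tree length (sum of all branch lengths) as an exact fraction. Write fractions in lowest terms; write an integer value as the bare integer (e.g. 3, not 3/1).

65

iteration 1: select C,V (d=15, Q=-199); attach at lengths (47/6, 43/6); label the merged cluster CV
  updated: d(CV,F)=61/2, d(CV,I)=28, d(CV,J)=26
iteration 2: select CV,F (d=61/2, Q=-109); attach at lengths (15, 31/2); label the merged cluster CFV
  updated: d(CFV,I)=67/4, d(CFV,J)=29/4
iteration 3: select CFV,I (d=67/4, Q=-39); attach at lengths (9/2, 49/4); label the merged cluster CFIV
  updated: d(CFIV,J)=11/4
iteration 4: select CFIV,J (d=11/4); attach at lengths (11/8, 11/8); label the merged cluster CFIJV
final tree: ((((C:47/6,V:43/6):15,F:31/2):9/2,I:49/4):11/8,J:11/8)
total length: 65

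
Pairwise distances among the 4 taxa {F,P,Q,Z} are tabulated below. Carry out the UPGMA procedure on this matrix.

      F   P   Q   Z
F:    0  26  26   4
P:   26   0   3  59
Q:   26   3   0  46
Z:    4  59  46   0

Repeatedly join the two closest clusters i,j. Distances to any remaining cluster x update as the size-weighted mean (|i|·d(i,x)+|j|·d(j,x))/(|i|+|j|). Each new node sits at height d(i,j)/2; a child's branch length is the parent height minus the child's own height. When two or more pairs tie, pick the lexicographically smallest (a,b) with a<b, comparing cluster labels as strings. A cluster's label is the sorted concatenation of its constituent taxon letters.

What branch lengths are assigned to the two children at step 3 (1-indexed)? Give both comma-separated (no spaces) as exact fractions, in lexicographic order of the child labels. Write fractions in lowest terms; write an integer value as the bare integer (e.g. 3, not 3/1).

141/8,145/8

1. join P+Q (d=3) ⇒ PQ; edges |P|=3/2, |Q|=3/2
  updated: d(F,PQ)=26, d(PQ,Z)=105/2
2. join F+Z (d=4) ⇒ FZ; edges |F|=2, |Z|=2
  updated: d(FZ,PQ)=157/4
3. join FZ+PQ (d=157/4) ⇒ FPQZ; edges |FZ|=141/8, |PQ|=145/8
final tree: ((F:2,Z:2):141/8,(P:3/2,Q:3/2):145/8)
total length: 171/4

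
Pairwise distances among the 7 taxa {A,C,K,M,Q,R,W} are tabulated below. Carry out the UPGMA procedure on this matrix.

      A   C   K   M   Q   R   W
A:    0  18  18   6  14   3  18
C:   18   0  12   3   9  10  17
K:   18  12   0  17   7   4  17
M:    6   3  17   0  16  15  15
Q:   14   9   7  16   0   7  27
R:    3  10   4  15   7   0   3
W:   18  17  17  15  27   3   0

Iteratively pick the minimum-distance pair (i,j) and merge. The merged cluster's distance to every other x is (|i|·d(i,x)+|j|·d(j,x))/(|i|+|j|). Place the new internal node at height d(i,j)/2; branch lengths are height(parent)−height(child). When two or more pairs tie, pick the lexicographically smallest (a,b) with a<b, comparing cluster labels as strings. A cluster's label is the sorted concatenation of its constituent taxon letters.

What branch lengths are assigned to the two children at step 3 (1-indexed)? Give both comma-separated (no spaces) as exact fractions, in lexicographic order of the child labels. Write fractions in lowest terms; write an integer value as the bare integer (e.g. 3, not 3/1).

7/2,7/2

step 1: merge (A,R) at d=3; branch lengths A→3/2, R→3/2; new cluster AR
  updated: d(AR,C)=14, d(AR,K)=11, d(AR,M)=21/2, d(AR,Q)=21/2, d(AR,W)=21/2
step 2: merge (C,M) at d=3; branch lengths C→3/2, M→3/2; new cluster CM
  updated: d(AR,CM)=49/4, d(CM,K)=29/2, d(CM,Q)=25/2, d(CM,W)=16
step 3: merge (K,Q) at d=7; branch lengths K→7/2, Q→7/2; new cluster KQ
  updated: d(AR,KQ)=43/4, d(CM,KQ)=27/2, d(KQ,W)=22
step 4: merge (AR,W) at d=21/2; branch lengths AR→15/4, W→21/4; new cluster ARW
  updated: d(ARW,CM)=27/2, d(ARW,KQ)=29/2
step 5: merge (ARW,CM) at d=27/2; branch lengths ARW→3/2, CM→21/4; new cluster ACMRW
  updated: d(ACMRW,KQ)=141/10
step 6: merge (ACMRW,KQ) at d=141/10; branch lengths ACMRW→3/10, KQ→71/20; new cluster ACKMQRW
final tree: ((((A:3/2,R:3/2):15/4,W:21/4):3/2,(C:3/2,M:3/2):21/4):3/10,(K:7/2,Q:7/2):71/20)
total length: 163/5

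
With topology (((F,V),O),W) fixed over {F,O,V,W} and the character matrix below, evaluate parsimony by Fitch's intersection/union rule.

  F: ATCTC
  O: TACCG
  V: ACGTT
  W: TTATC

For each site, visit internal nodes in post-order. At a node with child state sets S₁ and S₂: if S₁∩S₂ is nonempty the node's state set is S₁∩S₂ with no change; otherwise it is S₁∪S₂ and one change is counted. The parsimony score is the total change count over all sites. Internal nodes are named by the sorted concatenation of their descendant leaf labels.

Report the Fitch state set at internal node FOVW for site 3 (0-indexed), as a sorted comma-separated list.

site 0, node FV: F={A} ∩ V={A} → {A} (+0)
site 0, node FOV: FV={A} ∪ O={T} → {A,T} (+1)
site 0, node FOVW: FOV={A,T} ∩ W={T} → {T} (+0)
site 1, node FV: F={T} ∪ V={C} → {C,T} (+1)
site 1, node FOV: FV={C,T} ∪ O={A} → {A,C,T} (+1)
site 1, node FOVW: FOV={A,C,T} ∩ W={T} → {T} (+0)
site 2, node FV: F={C} ∪ V={G} → {C,G} (+1)
site 2, node FOV: FV={C,G} ∩ O={C} → {C} (+0)
site 2, node FOVW: FOV={C} ∪ W={A} → {A,C} (+1)
site 3, node FV: F={T} ∩ V={T} → {T} (+0)
site 3, node FOV: FV={T} ∪ O={C} → {C,T} (+1)
site 3, node FOVW: FOV={C,T} ∩ W={T} → {T} (+0)
site 4, node FV: F={C} ∪ V={T} → {C,T} (+1)
site 4, node FOV: FV={C,T} ∪ O={G} → {C,G,T} (+1)
site 4, node FOVW: FOV={C,G,T} ∩ W={C} → {C} (+0)
per-site changes: [1, 2, 2, 1, 2]; total = 8

T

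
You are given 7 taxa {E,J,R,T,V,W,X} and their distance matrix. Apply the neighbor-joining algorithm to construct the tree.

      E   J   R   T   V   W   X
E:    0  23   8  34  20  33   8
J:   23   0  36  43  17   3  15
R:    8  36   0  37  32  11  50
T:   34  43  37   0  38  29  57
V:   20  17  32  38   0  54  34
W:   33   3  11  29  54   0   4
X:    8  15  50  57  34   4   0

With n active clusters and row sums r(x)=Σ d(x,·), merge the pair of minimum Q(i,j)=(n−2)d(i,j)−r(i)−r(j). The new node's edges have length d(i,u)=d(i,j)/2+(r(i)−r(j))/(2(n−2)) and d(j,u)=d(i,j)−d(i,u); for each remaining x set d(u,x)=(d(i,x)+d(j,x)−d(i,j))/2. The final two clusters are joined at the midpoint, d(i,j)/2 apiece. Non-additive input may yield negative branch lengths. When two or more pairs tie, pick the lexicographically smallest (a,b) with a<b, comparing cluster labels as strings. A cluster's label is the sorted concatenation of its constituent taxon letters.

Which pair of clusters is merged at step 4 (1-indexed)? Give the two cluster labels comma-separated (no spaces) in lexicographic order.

step 1: merge (W,X) at d=4, Q=-282; branch lengths W→-7/5, X→27/5; new cluster WX
  updated: d(E,WX)=37/2, d(J,WX)=7, d(R,WX)=57/2, d(T,WX)=41, d(V,WX)=42
step 2: merge (J,WX) at d=7, Q=-235; branch lengths J→17/8, WX→39/8; new cluster JWX
  updated: d(E,JWX)=69/4, d(JWX,R)=115/4, d(JWX,T)=77/2, d(JWX,V)=26
step 3: merge (E,R) at d=8, Q=-161; branch lengths E→-5/12, R→101/12; new cluster ER
  updated: d(ER,JWX)=19, d(ER,T)=63/2, d(ER,V)=22
step 4: merge (ER,JWX) at d=19, Q=-118; branch lengths ER→27/4, JWX→49/4; new cluster EJRWX
  updated: d(EJRWX,T)=51/2, d(EJRWX,V)=29/2
step 5: merge (EJRWX,T) at d=51/2, Q=-78; branch lengths EJRWX→1, T→49/2; new cluster EJRTWX
  updated: d(EJRTWX,V)=27/2
step 6: merge (EJRTWX,V) at d=27/2; branch lengths EJRTWX→27/4, V→27/4; new cluster EJRTVWX
final tree: ((((E:-5/12,R:101/12):27/4,(J:17/8,(W:-7/5,X:27/5):39/8):49/4):1,T:49/2):27/4,V:27/4)
total length: 77

ER,JWX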